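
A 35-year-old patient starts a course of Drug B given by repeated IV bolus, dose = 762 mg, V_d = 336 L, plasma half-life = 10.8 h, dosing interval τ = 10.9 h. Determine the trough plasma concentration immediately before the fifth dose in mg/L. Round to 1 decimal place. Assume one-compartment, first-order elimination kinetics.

C₀ per dose = Dose / Vd = 762 / 336 = 2.268 mg/L
k = ln2 / t½ = 0.693147 / 10.8 = 0.06418 h⁻¹
Fraction remaining after one interval: r = e^(−kτ) = e^(−0.06418 × 10.9) = 0.4968
Before dose 5, 4 doses have been given (aged 1τ, 2τ, 3τ, 4τ).
C_trough = C₀ × (r + r² + … + r^4) = C₀ × r(1−r^4)/(1−r)
        = 2.268 × 0.4968 × (1 − 0.06092) / (1 − 0.4968) = 2.103 mg/L

2.1 mg/L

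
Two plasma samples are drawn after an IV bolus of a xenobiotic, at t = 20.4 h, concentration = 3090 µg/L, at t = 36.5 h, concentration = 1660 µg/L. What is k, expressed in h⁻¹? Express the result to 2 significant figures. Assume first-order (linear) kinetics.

k = ln(C₁/C₂) / (t₂ − t₁) = ln(3090/1660) / (36.5 − 20.4)
  = 0.6214 / 16.10 = 0.03860 h⁻¹

0.039 h⁻¹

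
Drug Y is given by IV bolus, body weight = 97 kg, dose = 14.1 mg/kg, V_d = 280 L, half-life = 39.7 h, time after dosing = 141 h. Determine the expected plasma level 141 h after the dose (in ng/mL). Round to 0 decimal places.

417 ng/mL

Total dose = 14.1 × 97 = 1368 mg
C₀ = Dose / Vd = 1368 / 280 = 4.886 mg/L
k = ln2 / t½ = 0.693147 / 39.7 = 0.01746 h⁻¹
C = C₀ · e^(−k·t) = 4.886 × e^(−0.01746 × 141)
  = 4.886 × 0.08528 = 0.4167 mg/L
Convert: 0.4167 mg/L × 1000 = 416.7 ng/mL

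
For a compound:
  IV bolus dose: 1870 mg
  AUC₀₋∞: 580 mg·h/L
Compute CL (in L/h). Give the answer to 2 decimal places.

3.22 L/h

CL = Dose / AUC = 1870 / 580 = 3.224 L/h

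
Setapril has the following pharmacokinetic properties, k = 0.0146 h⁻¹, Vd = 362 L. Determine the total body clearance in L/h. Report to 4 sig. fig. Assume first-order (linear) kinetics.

CL = k × Vd = 0.0146 × 362 = 5.285 L/h

5.285 L/h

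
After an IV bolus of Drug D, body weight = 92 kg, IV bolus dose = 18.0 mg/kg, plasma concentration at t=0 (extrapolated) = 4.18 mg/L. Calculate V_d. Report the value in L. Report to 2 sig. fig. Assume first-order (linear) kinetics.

Dose = 18.0 × 92 = 1656 mg
Vd = Dose / C₀ = 1656 / 4.18 = 396.2 L

400 L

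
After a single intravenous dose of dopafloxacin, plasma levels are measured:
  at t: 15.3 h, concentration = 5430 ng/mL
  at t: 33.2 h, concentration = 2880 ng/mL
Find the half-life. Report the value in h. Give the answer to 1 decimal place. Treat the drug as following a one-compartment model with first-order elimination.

k = ln(C₁/C₂) / (t₂ − t₁) = ln(5430/2880) / (33.2 − 15.3)
  = 0.6341 / 17.90 = 0.03542 h⁻¹
t½ = ln2 / k = 0.693147 / 0.03542 = 19.57 h

19.6 h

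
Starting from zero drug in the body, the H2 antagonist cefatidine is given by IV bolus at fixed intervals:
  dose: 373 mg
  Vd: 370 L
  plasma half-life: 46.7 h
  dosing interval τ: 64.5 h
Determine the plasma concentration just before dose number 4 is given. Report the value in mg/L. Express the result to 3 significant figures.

0.593 mg/L

C₀ per dose = Dose / Vd = 373 / 370 = 1.008 mg/L
k = ln2 / t½ = 0.693147 / 46.7 = 0.01484 h⁻¹
Fraction remaining after one interval: r = e^(−kτ) = e^(−0.01484 × 64.5) = 0.3840
Before dose 4, 3 doses have been given (aged 1τ, 2τ, 3τ).
C_trough = C₀ × (r + r² + … + r^3) = C₀ × r(1−r^3)/(1−r)
        = 1.008 × 0.3840 × (1 − 0.05662) / (1 − 0.3840) = 0.5928 mg/L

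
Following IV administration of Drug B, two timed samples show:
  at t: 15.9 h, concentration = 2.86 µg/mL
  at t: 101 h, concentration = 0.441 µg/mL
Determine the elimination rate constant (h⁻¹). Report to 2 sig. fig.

0.022 h⁻¹

k = ln(C₁/C₂) / (t₂ − t₁) = ln(2.86/0.441) / (101 − 15.9)
  = 1.870 / 85.10 = 0.02197 h⁻¹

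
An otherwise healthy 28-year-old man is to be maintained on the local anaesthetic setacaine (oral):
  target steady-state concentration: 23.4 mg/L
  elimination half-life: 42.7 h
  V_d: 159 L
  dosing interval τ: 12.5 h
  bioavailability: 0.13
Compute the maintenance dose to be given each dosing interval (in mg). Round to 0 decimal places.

5807 mg

k = ln2 / t½ = 0.693147 / 42.7 = 0.01623 h⁻¹
CL = k × Vd = 0.01623 × 159 = 2.581 L/h
At steady state, F × (Dose/τ) = Css × CL.
Dose = Css × CL × τ / F = 23.4 × 2.581 × 12.5 / 0.13 = 5807 mg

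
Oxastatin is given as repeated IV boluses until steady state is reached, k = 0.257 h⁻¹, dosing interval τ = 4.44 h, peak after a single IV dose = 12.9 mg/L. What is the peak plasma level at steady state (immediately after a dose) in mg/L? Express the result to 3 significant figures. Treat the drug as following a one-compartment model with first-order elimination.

e^(−kτ) = e^(−0.2570 × 4.44) = 0.3195
Accumulation ratio R = 1 / (1 − e^(−kτ)) = 1 / (1 − 0.3195) = 1.470
Steady-state peak = C₀ × R = 12.9 × 1.470 = 18.96 mg/L

19.0 mg/L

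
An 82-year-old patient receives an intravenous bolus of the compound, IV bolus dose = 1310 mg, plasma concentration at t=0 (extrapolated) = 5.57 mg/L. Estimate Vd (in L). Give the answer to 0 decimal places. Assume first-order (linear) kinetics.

235 L

Vd = Dose / C₀ = 1310 / 5.57 = 235.2 L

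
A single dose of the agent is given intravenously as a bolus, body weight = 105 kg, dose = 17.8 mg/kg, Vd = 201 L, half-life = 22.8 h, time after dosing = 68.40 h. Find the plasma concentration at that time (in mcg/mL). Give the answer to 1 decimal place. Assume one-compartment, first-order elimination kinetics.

Total dose = 17.8 × 105 = 1869 mg
C₀ = Dose / Vd = 1869 / 201 = 9.299 mg/L
k = ln2 / t½ = 0.693147 / 22.8 = 0.03040 h⁻¹
t / t½ = 68.40 / 22.8 = 3 half-lives
C = C₀ × (1/2)^3 = 9.299 × 0.1250 = 1.162 mg/L
(1.162 mg/L = 1.162 mcg/mL)

1.2 mcg/mL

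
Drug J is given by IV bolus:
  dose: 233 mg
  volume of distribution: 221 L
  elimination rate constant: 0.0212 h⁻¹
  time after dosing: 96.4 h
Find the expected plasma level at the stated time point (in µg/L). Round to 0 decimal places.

C₀ = Dose / Vd = 233.0 / 221 = 1.054 mg/L
C = C₀ · e^(−k·t) = 1.054 × e^(−0.02120 × 96.4)
  = 1.054 × 0.1296 = 0.1366 mg/L
Convert: 0.1366 mg/L × 1000 = 136.6 µg/L

137 µg/L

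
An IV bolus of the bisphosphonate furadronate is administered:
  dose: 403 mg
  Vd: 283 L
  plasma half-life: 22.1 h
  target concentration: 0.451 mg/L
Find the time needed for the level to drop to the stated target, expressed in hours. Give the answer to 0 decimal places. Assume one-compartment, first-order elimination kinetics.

37 h

C₀ = Dose / Vd = 403.0 / 283 = 1.424 mg/L
k = ln2 / t½ = 0.693147 / 22.1 = 0.03136 h⁻¹
t = ln(C₀ / C) / k = ln(1.424 / 0.451) / 0.03136
  = ln(3.157) / 0.03136 = 1.150 / 0.03136 = 36.67 h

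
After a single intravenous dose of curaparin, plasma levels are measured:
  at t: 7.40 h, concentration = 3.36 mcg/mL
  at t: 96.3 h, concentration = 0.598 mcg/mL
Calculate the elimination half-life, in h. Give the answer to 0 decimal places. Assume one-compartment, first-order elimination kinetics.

36 h

k = ln(C₁/C₂) / (t₂ − t₁) = ln(3.36/0.598) / (96.3 − 7.40)
  = 1.726 / 88.90 = 0.01942 h⁻¹
t½ = ln2 / k = 0.693147 / 0.01942 = 35.69 h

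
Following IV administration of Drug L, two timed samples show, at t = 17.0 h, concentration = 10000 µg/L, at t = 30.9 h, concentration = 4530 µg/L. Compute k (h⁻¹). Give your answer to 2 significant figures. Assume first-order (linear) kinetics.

0.057 h⁻¹

k = ln(C₁/C₂) / (t₂ − t₁) = ln(10000/4530) / (30.9 − 17.0)
  = 0.7919 / 13.90 = 0.05697 h⁻¹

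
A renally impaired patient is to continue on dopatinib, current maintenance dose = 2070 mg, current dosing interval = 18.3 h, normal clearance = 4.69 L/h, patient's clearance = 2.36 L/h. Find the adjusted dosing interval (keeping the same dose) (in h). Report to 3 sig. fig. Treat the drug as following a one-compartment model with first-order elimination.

36.4 h

To keep the same average steady-state level, dosing rate must scale with clearance.
CL ratio = 2.36 / 4.69 = 0.5032
New interval (same dose) = 18.3 / 0.5032 = 36.37 h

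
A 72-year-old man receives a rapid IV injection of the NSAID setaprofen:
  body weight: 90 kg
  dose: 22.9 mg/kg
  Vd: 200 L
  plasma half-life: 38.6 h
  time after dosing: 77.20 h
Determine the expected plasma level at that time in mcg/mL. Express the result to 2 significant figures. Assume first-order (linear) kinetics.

2.6 mcg/mL

Total dose = 22.9 × 90 = 2061 mg
C₀ = Dose / Vd = 2061 / 200 = 10.31 mg/L
k = ln2 / t½ = 0.693147 / 38.6 = 0.01796 h⁻¹
t / t½ = 77.20 / 38.6 = 2 half-lives
C = C₀ × (1/2)^2 = 10.31 × 0.2500 = 2.578 mg/L
(2.578 mg/L = 2.578 mcg/mL)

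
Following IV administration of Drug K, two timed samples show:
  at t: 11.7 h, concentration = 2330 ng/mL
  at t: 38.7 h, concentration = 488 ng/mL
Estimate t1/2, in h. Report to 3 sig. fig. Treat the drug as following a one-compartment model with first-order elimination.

k = ln(C₁/C₂) / (t₂ − t₁) = ln(2330/488) / (38.7 − 11.7)
  = 1.563 / 27.00 = 0.05789 h⁻¹
t½ = ln2 / k = 0.693147 / 0.05789 = 11.97 h

12.0 h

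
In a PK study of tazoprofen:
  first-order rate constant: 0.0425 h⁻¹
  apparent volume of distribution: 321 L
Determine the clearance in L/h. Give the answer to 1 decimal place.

13.6 L/h

CL = k × Vd = 0.0425 × 321 = 13.64 L/h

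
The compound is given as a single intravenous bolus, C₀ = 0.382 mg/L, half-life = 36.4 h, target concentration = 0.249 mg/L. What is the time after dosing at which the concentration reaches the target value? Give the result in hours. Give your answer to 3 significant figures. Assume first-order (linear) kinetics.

k = ln2 / t½ = 0.693147 / 36.4 = 0.01904 h⁻¹
t = ln(C₀ / C) / k = ln(0.3820 / 0.249) / 0.01904
  = ln(1.534) / 0.01904 = 0.4279 / 0.01904 = 22.47 h

22.5 h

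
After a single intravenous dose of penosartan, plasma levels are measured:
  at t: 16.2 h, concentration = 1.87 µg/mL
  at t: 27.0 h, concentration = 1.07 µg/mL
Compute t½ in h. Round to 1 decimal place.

k = ln(C₁/C₂) / (t₂ − t₁) = ln(1.87/1.07) / (27.0 − 16.2)
  = 0.5583 / 10.80 = 0.05169 h⁻¹
t½ = ln2 / k = 0.693147 / 0.05169 = 13.41 h

13.4 h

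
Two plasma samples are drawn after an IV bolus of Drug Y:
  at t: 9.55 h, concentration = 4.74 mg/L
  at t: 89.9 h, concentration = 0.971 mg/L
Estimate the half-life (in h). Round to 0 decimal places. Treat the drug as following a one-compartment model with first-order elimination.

35 h

k = ln(C₁/C₂) / (t₂ − t₁) = ln(4.74/0.971) / (89.9 − 9.55)
  = 1.585 / 80.35 = 0.01973 h⁻¹
t½ = ln2 / k = 0.693147 / 0.01973 = 35.13 h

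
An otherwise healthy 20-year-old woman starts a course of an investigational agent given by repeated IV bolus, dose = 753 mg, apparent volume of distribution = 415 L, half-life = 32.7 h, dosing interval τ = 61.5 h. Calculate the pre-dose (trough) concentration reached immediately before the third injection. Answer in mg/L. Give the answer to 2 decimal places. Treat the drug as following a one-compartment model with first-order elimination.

0.63 mg/L

C₀ per dose = Dose / Vd = 753 / 415 = 1.814 mg/L
k = ln2 / t½ = 0.693147 / 32.7 = 0.02120 h⁻¹
Fraction remaining after one interval: r = e^(−kτ) = e^(−0.02120 × 61.5) = 0.2715
Before dose 3, 2 doses have been given (aged 1τ, 2τ).
C_trough = C₀ × (r + r²) = 1.814 × (0.2715 + 0.07371) = 0.6262 mg/L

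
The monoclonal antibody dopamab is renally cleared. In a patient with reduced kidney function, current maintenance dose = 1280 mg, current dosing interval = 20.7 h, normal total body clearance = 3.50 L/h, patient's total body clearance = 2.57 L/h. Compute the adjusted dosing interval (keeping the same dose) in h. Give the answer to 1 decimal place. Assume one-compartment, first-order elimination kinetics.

28.2 h

To keep the same average steady-state level, dosing rate must scale with clearance.
CL ratio = 2.57 / 3.50 = 0.7343
New interval (same dose) = 20.7 / 0.7343 = 28.19 h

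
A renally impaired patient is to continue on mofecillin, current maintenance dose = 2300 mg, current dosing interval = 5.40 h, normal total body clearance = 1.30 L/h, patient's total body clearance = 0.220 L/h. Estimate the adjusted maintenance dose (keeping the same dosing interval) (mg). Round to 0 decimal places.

To keep the same average steady-state level, dosing rate must scale with clearance.
CL ratio = 0.220 / 1.30 = 0.1692
New dose (same interval) = 2300 × 0.1692 = 389.2 mg

389 mg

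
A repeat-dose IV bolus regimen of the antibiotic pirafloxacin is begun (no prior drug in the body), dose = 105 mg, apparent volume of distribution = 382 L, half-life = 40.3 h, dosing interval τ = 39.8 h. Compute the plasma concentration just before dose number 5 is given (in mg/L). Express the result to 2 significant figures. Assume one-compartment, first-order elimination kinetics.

0.26 mg/L

C₀ per dose = Dose / Vd = 105 / 382 = 0.2749 mg/L
k = ln2 / t½ = 0.693147 / 40.3 = 0.01720 h⁻¹
Fraction remaining after one interval: r = e^(−kτ) = e^(−0.01720 × 39.8) = 0.5043
Before dose 5, 4 doses have been given (aged 1τ, 2τ, 3τ, 4τ).
C_trough = C₀ × (r + r² + … + r^4) = C₀ × r(1−r^4)/(1−r)
        = 0.2749 × 0.5043 × (1 − 0.06468) / (1 − 0.5043) = 0.2616 mg/L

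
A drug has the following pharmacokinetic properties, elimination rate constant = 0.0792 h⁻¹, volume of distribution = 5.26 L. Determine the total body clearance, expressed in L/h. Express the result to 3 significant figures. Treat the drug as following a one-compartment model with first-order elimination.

0.417 L/h

CL = k × Vd = 0.0792 × 5.26 = 0.4166 L/h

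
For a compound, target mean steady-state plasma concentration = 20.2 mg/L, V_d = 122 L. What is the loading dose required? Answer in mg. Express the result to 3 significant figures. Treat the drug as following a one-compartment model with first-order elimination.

2460 mg

LD = Css × Vd = 20.2 × 122 = 2464 mg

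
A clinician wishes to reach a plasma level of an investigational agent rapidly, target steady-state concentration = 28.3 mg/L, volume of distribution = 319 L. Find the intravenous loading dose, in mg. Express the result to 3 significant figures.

LD = Css × Vd = 28.3 × 319 = 9028 mg

9030 mg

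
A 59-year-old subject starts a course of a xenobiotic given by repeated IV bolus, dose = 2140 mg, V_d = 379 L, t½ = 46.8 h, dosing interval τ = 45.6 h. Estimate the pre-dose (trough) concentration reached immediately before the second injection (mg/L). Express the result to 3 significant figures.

2.87 mg/L

C₀ per dose = Dose / Vd = 2140 / 379 = 5.646 mg/L
k = ln2 / t½ = 0.693147 / 46.8 = 0.01481 h⁻¹
Fraction remaining after one interval: r = e^(−kτ) = e^(−0.01481 × 45.6) = 0.5090
Before dose 2, 1 dose has been given (aged 1τ).
C_trough = C₀ × r = 5.646 × 0.5090 = 2.874 mg/L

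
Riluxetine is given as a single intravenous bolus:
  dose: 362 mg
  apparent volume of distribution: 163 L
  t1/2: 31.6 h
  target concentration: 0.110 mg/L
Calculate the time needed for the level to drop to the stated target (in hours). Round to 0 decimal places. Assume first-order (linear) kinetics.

137 h

C₀ = Dose / Vd = 362.0 / 163 = 2.221 mg/L
k = ln2 / t½ = 0.693147 / 31.6 = 0.02194 h⁻¹
t = ln(C₀ / C) / k = ln(2.221 / 0.110) / 0.02194
  = ln(20.19) / 0.02194 = 3.005 / 0.02194 = 137.0 h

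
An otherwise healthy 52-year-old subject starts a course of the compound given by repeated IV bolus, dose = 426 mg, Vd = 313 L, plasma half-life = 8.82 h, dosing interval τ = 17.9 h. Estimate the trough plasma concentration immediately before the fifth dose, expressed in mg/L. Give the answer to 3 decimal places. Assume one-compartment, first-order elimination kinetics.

C₀ per dose = Dose / Vd = 426 / 313 = 1.361 mg/L
k = ln2 / t½ = 0.693147 / 8.82 = 0.07859 h⁻¹
Fraction remaining after one interval: r = e^(−kτ) = e^(−0.07859 × 17.9) = 0.2449
Before dose 5, 4 doses have been given (aged 1τ, 2τ, 3τ, 4τ).
C_trough = C₀ × (r + r² + … + r^4) = C₀ × r(1−r^4)/(1−r)
        = 1.361 × 0.2449 × (1 − 0.003597) / (1 − 0.2449) = 0.4398 mg/L

0.440 mg/L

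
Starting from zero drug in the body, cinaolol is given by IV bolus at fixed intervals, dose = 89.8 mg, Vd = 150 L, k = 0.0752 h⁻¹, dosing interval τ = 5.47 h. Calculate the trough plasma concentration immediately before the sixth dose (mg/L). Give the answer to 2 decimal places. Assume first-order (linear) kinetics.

C₀ per dose = Dose / Vd = 89.8 / 150 = 0.5987 mg/L
Fraction remaining after one interval: r = e^(−kτ) = e^(−0.07520 × 5.47) = 0.6628
Before dose 6, 5 doses have been given (aged 1τ, 2τ, 3τ, 4τ, 5τ).
C_trough = C₀ × (r + r² + … + r^5) = C₀ × r(1−r^5)/(1−r)
        = 0.5987 × 0.6628 × (1 − 0.1279) / (1 − 0.6628) = 1.026 mg/L

1.03 mg/L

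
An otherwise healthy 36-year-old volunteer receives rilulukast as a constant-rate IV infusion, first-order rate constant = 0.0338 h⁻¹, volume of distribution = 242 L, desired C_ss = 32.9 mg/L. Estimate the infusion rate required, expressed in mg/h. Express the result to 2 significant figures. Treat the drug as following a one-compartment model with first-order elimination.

270 mg/h

CL = k × Vd = 0.03380 × 242 = 8.180 L/h
At steady state, infusion rate R₀ = Css × CL = 32.9 × 8.180 = 269.1 mg/h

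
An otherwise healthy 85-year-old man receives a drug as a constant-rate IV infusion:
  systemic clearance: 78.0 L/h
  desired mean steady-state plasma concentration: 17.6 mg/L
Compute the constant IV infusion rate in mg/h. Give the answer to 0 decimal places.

1373 mg/h

At steady state, infusion rate R₀ = Css × CL = 17.6 × 78.00 = 1373 mg/h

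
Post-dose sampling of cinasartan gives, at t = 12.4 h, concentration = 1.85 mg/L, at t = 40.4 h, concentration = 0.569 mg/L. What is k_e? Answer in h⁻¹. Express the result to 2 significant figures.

k = ln(C₁/C₂) / (t₂ − t₁) = ln(1.85/0.569) / (40.4 − 12.4)
  = 1.179 / 28.00 = 0.04211 h⁻¹

0.042 h⁻¹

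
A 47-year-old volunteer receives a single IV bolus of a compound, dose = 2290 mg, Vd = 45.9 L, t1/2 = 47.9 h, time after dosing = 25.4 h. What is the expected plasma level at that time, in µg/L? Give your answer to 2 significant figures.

35000 µg/L

C₀ = Dose / Vd = 2290 / 45.9 = 49.89 mg/L
k = ln2 / t½ = 0.693147 / 47.9 = 0.01447 h⁻¹
C = C₀ · e^(−k·t) = 49.89 × e^(−0.01447 × 25.4)
  = 49.89 × 0.6924 = 34.54 mg/L
Convert: 34.54 mg/L × 1000 = 34540 µg/L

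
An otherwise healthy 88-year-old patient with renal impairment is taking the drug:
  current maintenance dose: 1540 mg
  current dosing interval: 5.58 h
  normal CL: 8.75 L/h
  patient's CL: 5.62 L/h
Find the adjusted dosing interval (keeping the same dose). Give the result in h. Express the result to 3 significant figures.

8.69 h

To keep the same average steady-state level, dosing rate must scale with clearance.
CL ratio = 5.62 / 8.75 = 0.6423
New interval (same dose) = 5.58 / 0.6423 = 8.688 h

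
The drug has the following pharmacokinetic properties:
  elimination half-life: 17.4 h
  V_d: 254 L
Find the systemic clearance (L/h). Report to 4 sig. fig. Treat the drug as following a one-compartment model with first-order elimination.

k = ln2 / t½ = 0.693147 / 17.4 = 0.03984 h⁻¹
CL = k × Vd = 0.03984 × 254 = 10.12 L/h

10.12 L/h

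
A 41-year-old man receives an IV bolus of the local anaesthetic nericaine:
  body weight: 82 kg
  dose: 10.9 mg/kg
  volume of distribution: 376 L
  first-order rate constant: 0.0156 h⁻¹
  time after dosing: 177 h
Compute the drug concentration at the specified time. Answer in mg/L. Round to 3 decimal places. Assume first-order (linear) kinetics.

Total dose = 10.9 × 82 = 893.8 mg
C₀ = Dose / Vd = 893.8 / 376 = 2.377 mg/L
C = C₀ · e^(−k·t) = 2.377 × e^(−0.01560 × 177)
  = 2.377 × 0.06322 = 0.1503 mg/L

0.150 mg/L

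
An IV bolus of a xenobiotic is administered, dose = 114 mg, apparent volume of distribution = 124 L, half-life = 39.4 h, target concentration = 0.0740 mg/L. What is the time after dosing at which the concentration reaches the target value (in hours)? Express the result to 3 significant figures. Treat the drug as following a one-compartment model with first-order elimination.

143 h

C₀ = Dose / Vd = 114.0 / 124 = 0.9194 mg/L
k = ln2 / t½ = 0.693147 / 39.4 = 0.01759 h⁻¹
t = ln(C₀ / C) / k = ln(0.9194 / 0.0740) / 0.01759
  = ln(12.42) / 0.01759 = 2.519 / 0.01759 = 143.2 h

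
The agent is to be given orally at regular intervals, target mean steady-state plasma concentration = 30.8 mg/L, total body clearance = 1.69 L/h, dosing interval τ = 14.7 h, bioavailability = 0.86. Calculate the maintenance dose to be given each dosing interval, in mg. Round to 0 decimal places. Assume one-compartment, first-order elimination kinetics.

At steady state, F × (Dose/τ) = Css × CL.
Dose = Css × CL × τ / F = 30.8 × 1.690 × 14.7 / 0.86 = 889.7 mg

890 mg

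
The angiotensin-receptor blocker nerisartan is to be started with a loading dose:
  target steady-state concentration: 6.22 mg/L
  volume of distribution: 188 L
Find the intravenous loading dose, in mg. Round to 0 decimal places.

LD = Css × Vd = 6.22 × 188 = 1169 mg

1169 mg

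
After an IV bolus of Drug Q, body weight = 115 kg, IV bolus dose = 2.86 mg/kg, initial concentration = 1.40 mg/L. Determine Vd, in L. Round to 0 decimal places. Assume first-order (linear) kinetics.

Dose = 2.86 × 115 = 328.9 mg
Vd = Dose / C₀ = 328.9 / 1.40 = 234.9 L

235 L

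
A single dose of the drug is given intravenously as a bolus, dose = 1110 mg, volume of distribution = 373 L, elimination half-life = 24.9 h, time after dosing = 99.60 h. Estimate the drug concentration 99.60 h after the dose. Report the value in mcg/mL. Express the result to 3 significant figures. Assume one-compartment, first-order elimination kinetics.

C₀ = Dose / Vd = 1110 / 373 = 2.976 mg/L
k = ln2 / t½ = 0.693147 / 24.9 = 0.02784 h⁻¹
t / t½ = 99.60 / 24.9 = 4 half-lives
C = C₀ × (1/2)^4 = 2.976 × 0.06250 = 0.1860 mg/L
(0.1860 mg/L = 0.1860 mcg/mL)

0.186 mcg/mL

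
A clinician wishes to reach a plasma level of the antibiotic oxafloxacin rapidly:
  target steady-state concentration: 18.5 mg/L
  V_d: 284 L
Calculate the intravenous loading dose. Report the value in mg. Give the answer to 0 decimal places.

LD = Css × Vd = 18.5 × 284 = 5254 mg

5254 mg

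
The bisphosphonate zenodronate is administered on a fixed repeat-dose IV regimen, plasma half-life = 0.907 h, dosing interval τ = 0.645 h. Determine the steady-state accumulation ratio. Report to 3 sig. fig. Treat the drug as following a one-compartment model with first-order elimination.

2.57

k = ln2 / t½ = 0.693147 / 0.907 = 0.7642 h⁻¹
e^(−kτ) = e^(−0.7642 × 0.645) = 0.6108
Accumulation ratio R = 1 / (1 − e^(−kτ)) = 1 / (1 − 0.6108) = 2.569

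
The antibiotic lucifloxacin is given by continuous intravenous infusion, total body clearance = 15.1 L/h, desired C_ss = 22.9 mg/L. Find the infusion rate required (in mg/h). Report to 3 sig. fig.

At steady state, infusion rate R₀ = Css × CL = 22.9 × 15.10 = 345.8 mg/h

346 mg/h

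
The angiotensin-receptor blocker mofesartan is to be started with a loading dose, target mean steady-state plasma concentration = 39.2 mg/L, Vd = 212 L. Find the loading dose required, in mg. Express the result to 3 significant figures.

8310 mg

LD = Css × Vd = 39.2 × 212 = 8310 mg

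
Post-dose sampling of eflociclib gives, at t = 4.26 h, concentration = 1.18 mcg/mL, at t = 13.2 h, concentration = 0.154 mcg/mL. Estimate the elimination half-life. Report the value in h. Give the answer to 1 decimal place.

3.0 h

k = ln(C₁/C₂) / (t₂ − t₁) = ln(1.18/0.154) / (13.2 − 4.26)
  = 2.036 / 8.940 = 0.2277 h⁻¹
t½ = ln2 / k = 0.693147 / 0.2277 = 3.044 h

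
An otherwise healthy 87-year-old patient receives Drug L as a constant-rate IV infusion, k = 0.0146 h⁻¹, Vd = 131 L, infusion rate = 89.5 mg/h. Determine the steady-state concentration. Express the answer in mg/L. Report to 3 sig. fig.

CL = k × Vd = 0.01460 × 131 = 1.913 L/h
At steady state Css = R₀ / CL = 89.5 / 1.913 = 46.79 mg/L

46.8 mg/L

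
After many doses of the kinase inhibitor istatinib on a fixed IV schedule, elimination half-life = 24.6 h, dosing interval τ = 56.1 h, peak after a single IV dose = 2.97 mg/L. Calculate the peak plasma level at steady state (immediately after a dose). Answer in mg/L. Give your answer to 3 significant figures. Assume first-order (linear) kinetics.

3.74 mg/L

k = ln2 / t½ = 0.693147 / 24.6 = 0.02818 h⁻¹
e^(−kτ) = e^(−0.02818 × 56.1) = 0.2058
Accumulation ratio R = 1 / (1 − e^(−kτ)) = 1 / (1 − 0.2058) = 1.259
Steady-state peak = C₀ × R = 2.97 × 1.259 = 3.739 mg/L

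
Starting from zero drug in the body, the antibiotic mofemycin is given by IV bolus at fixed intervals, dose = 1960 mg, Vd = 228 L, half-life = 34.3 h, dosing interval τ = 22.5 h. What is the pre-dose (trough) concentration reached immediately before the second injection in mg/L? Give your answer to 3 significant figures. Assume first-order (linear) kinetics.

C₀ per dose = Dose / Vd = 1960 / 228 = 8.596 mg/L
k = ln2 / t½ = 0.693147 / 34.3 = 0.02021 h⁻¹
Fraction remaining after one interval: r = e^(−kτ) = e^(−0.02021 × 22.5) = 0.6346
Before dose 2, 1 dose has been given (aged 1τ).
C_trough = C₀ × r = 8.596 × 0.6346 = 5.455 mg/L

5.46 mg/L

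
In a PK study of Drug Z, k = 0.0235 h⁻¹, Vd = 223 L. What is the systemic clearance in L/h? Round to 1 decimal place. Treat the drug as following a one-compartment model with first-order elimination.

5.2 L/h

CL = k × Vd = 0.0235 × 223 = 5.241 L/h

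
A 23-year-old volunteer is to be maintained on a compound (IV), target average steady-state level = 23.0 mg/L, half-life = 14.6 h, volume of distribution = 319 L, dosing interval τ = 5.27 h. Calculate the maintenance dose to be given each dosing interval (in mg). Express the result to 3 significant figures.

1840 mg

k = ln2 / t½ = 0.693147 / 14.6 = 0.04748 h⁻¹
CL = k × Vd = 0.04748 × 319 = 15.15 L/h
At steady state, Dose/τ = Css × CL.
Dose = Css × CL × τ = 23.0 × 15.15 × 5.27 = 1836 mg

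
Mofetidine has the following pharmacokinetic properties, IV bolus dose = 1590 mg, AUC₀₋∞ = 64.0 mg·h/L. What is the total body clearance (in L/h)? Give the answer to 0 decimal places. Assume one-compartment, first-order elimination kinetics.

25 L/h

CL = Dose / AUC = 1590 / 64.0 = 24.84 L/h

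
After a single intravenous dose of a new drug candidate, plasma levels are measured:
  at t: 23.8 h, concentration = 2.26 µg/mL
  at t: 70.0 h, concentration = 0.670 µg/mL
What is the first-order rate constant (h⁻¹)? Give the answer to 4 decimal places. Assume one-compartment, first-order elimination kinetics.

0.0263 h⁻¹

k = ln(C₁/C₂) / (t₂ − t₁) = ln(2.26/0.670) / (70.0 − 23.8)
  = 1.216 / 46.20 = 0.02632 h⁻¹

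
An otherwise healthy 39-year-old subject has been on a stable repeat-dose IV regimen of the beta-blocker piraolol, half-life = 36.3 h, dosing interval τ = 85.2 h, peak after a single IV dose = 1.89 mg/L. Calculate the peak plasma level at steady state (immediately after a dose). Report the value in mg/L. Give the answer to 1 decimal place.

k = ln2 / t½ = 0.693147 / 36.3 = 0.01909 h⁻¹
e^(−kτ) = e^(−0.01909 × 85.2) = 0.1966
Accumulation ratio R = 1 / (1 − e^(−kτ)) = 1 / (1 − 0.1966) = 1.245
Steady-state peak = C₀ × R = 1.89 × 1.245 = 2.353 mg/L

2.4 mg/L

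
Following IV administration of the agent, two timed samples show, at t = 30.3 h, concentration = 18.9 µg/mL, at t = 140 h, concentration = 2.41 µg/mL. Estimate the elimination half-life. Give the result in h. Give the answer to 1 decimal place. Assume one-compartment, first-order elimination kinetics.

k = ln(C₁/C₂) / (t₂ − t₁) = ln(18.9/2.41) / (140 − 30.3)
  = 2.060 / 109.7 = 0.01878 h⁻¹
t½ = ln2 / k = 0.693147 / 0.01878 = 36.91 h

36.9 h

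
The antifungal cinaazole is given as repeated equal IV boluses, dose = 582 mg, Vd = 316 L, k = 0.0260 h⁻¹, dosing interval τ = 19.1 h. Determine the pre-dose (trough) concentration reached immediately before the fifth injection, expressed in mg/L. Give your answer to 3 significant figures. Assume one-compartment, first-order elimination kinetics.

C₀ per dose = Dose / Vd = 582 / 316 = 1.842 mg/L
Fraction remaining after one interval: r = e^(−kτ) = e^(−0.02600 × 19.1) = 0.6086
Before dose 5, 4 doses have been given (aged 1τ, 2τ, 3τ, 4τ).
C_trough = C₀ × (r + r² + … + r^4) = C₀ × r(1−r^4)/(1−r)
        = 1.842 × 0.6086 × (1 − 0.1372) / (1 − 0.6086) = 2.471 mg/L

2.47 mg/L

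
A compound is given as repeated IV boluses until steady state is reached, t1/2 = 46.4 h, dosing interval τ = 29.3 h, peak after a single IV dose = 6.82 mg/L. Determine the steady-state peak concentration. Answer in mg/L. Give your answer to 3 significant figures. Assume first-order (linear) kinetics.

k = ln2 / t½ = 0.693147 / 46.4 = 0.01494 h⁻¹
e^(−kτ) = e^(−0.01494 × 29.3) = 0.6455
Accumulation ratio R = 1 / (1 − e^(−kτ)) = 1 / (1 − 0.6455) = 2.821
Steady-state peak = C₀ × R = 6.82 × 2.821 = 19.24 mg/L

19.2 mg/L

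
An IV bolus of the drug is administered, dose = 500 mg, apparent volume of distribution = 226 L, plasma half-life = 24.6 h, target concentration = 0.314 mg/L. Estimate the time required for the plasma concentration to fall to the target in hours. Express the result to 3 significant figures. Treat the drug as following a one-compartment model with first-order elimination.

C₀ = Dose / Vd = 500.0 / 226 = 2.212 mg/L
k = ln2 / t½ = 0.693147 / 24.6 = 0.02818 h⁻¹
t = ln(C₀ / C) / k = ln(2.212 / 0.314) / 0.02818
  = ln(7.045) / 0.02818 = 1.952 / 0.02818 = 69.27 h

69.3 h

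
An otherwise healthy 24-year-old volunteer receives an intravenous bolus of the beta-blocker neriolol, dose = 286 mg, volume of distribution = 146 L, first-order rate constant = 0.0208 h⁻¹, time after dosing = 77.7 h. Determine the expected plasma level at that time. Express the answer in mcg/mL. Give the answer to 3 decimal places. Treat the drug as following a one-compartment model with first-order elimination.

0.389 mcg/mL

C₀ = Dose / Vd = 286.0 / 146 = 1.959 mg/L
C = C₀ · e^(−k·t) = 1.959 × e^(−0.02080 × 77.7)
  = 1.959 × 0.1987 = 0.3893 mg/L
(0.3893 mg/L = 0.3893 mcg/mL)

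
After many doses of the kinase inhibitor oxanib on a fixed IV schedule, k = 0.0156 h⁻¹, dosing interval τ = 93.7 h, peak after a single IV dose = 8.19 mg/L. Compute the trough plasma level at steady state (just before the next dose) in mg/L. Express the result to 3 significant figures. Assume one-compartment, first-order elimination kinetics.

2.47 mg/L

e^(−kτ) = e^(−0.01560 × 93.7) = 0.2318
Accumulation ratio R = 1 / (1 − e^(−kτ)) = 1 / (1 − 0.2318) = 1.302
Steady-state trough = C₀ × R × e^(−kτ) = 8.19 × 1.302 × 0.2318 = 2.472 mg/L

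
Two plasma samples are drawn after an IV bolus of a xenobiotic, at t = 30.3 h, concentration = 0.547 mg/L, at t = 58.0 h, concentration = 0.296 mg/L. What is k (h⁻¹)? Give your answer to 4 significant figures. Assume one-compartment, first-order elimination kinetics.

0.02217 h⁻¹

k = ln(C₁/C₂) / (t₂ − t₁) = ln(0.547/0.296) / (58.0 − 30.3)
  = 0.6141 / 27.70 = 0.02217 h⁻¹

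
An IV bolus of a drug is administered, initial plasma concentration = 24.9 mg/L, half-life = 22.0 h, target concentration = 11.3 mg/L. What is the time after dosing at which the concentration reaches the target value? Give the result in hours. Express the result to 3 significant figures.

k = ln2 / t½ = 0.693147 / 22.0 = 0.03151 h⁻¹
t = ln(C₀ / C) / k = ln(24.90 / 11.3) / 0.03151
  = ln(2.204) / 0.03151 = 0.7903 / 0.03151 = 25.08 h

25.1 h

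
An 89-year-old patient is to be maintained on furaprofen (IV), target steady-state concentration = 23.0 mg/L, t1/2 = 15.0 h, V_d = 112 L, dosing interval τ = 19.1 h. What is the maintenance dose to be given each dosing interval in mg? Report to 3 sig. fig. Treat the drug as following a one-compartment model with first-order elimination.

2270 mg

k = ln2 / t½ = 0.693147 / 15.0 = 0.04621 h⁻¹
CL = k × Vd = 0.04621 × 112 = 5.176 L/h
At steady state, Dose/τ = Css × CL.
Dose = Css × CL × τ = 23.0 × 5.176 × 19.1 = 2274 mg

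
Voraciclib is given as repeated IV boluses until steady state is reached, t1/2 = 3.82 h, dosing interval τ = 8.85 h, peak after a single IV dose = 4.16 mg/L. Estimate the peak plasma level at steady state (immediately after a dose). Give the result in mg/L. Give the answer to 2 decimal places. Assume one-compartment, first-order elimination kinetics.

5.20 mg/L

k = ln2 / t½ = 0.693147 / 3.82 = 0.1815 h⁻¹
e^(−kτ) = e^(−0.1815 × 8.85) = 0.2006
Accumulation ratio R = 1 / (1 − e^(−kτ)) = 1 / (1 − 0.2006) = 1.251
Steady-state peak = C₀ × R = 4.16 × 1.251 = 5.204 mg/L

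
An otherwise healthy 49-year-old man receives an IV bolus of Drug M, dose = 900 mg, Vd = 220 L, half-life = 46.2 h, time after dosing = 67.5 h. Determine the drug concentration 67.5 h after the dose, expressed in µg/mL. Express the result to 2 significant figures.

1.5 µg/mL

C₀ = Dose / Vd = 900.0 / 220 = 4.091 mg/L
k = ln2 / t½ = 0.693147 / 46.2 = 0.01500 h⁻¹
C = C₀ · e^(−k·t) = 4.091 × e^(−0.01500 × 67.5)
  = 4.091 × 0.3633 = 1.486 mg/L
(1.486 mg/L = 1.486 µg/mL)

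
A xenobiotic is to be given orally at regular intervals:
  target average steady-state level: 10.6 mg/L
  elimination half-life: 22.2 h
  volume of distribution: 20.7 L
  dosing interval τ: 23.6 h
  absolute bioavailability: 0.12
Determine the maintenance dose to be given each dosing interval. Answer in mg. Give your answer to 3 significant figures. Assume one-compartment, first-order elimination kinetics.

k = ln2 / t½ = 0.693147 / 22.2 = 0.03122 h⁻¹
CL = k × Vd = 0.03122 × 20.7 = 0.6463 L/h
At steady state, F × (Dose/τ) = Css × CL.
Dose = Css × CL × τ / F = 10.6 × 0.6463 × 23.6 / 0.12 = 1347 mg

1350 mg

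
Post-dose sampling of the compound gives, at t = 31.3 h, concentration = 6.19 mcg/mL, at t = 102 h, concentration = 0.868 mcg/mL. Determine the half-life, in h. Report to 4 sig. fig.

24.95 h

k = ln(C₁/C₂) / (t₂ − t₁) = ln(6.19/0.868) / (102 − 31.3)
  = 1.964 / 70.70 = 0.02778 h⁻¹
t½ = ln2 / k = 0.693147 / 0.02778 = 24.95 h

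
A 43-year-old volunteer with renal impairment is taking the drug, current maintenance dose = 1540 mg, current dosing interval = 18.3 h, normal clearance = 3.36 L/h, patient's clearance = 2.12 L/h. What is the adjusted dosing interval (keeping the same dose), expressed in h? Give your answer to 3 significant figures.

29.0 h

To keep the same average steady-state level, dosing rate must scale with clearance.
CL ratio = 2.12 / 3.36 = 0.6310
New interval (same dose) = 18.3 / 0.6310 = 29.00 h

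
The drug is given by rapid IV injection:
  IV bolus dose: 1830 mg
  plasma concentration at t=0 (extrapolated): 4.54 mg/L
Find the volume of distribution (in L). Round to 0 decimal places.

403 L

Vd = Dose / C₀ = 1830 / 4.54 = 403.1 L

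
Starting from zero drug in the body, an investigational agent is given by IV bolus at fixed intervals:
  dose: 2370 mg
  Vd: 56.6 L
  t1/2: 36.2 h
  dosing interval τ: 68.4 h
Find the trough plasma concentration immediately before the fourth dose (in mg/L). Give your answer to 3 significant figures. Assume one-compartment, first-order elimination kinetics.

C₀ per dose = Dose / Vd = 2370 / 56.6 = 41.87 mg/L
k = ln2 / t½ = 0.693147 / 36.2 = 0.01915 h⁻¹
Fraction remaining after one interval: r = e^(−kτ) = e^(−0.01915 × 68.4) = 0.2699
Before dose 4, 3 doses have been given (aged 1τ, 2τ, 3τ).
C_trough = C₀ × (r + r² + … + r^3) = C₀ × r(1−r^3)/(1−r)
        = 41.87 × 0.2699 × (1 − 0.01966) / (1 − 0.2699) = 15.17 mg/L

15.2 mg/L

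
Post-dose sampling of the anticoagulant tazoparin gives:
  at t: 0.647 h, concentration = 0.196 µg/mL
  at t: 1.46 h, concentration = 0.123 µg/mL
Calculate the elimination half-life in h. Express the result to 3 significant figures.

1.21 h

k = ln(C₁/C₂) / (t₂ − t₁) = ln(0.196/0.123) / (1.46 − 0.647)
  = 0.4659 / 0.8130 = 0.5731 h⁻¹
t½ = ln2 / k = 0.693147 / 0.5731 = 1.209 h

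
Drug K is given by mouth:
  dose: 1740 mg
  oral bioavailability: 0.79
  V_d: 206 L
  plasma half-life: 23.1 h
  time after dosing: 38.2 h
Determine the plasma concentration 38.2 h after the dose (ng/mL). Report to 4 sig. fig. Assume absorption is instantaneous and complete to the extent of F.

2121 ng/mL

Amount reaching circulation = F × Dose = 0.79 × 1740 = 1375 mg
C₀ = F·Dose / Vd = 1375 / 206 = 6.675 mg/L
k = ln2 / t½ = 0.693147 / 23.1 = 0.03001 h⁻¹
C = C₀ · e^(−k·t) = 6.675 × e^(−0.03001 × 38.2)
  = 6.675 × 0.3178 = 2.121 mg/L
Convert: 2.121 mg/L × 1000 = 2121 ng/mL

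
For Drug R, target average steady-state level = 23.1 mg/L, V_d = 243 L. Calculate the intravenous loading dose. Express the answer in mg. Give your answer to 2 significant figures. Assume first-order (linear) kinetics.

5600 mg

LD = Css × Vd = 23.1 × 243 = 5613 mg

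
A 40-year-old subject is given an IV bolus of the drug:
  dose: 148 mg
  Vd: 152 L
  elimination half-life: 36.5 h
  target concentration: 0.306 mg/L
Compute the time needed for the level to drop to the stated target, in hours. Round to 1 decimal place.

61.0 h

C₀ = Dose / Vd = 148.0 / 152 = 0.9737 mg/L
k = ln2 / t½ = 0.693147 / 36.5 = 0.01899 h⁻¹
t = ln(C₀ / C) / k = ln(0.9737 / 0.306) / 0.01899
  = ln(3.182) / 0.01899 = 1.158 / 0.01899 = 60.98 h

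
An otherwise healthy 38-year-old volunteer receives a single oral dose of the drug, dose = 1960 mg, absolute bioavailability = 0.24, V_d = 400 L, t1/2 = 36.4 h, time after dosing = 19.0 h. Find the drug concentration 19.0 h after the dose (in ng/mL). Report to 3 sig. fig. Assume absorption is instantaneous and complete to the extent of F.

Amount reaching circulation = F × Dose = 0.24 × 1960 = 470.4 mg
C₀ = F·Dose / Vd = 470.4 / 400 = 1.176 mg/L
k = ln2 / t½ = 0.693147 / 36.4 = 0.01904 h⁻¹
C = C₀ · e^(−k·t) = 1.176 × e^(−0.01904 × 19.0)
  = 1.176 × 0.6964 = 0.8190 mg/L
Convert: 0.8190 mg/L × 1000 = 819.0 ng/mL

819 ng/mL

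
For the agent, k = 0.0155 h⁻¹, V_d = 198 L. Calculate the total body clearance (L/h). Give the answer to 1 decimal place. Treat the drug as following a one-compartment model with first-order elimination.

CL = k × Vd = 0.0155 × 198 = 3.069 L/h

3.1 L/h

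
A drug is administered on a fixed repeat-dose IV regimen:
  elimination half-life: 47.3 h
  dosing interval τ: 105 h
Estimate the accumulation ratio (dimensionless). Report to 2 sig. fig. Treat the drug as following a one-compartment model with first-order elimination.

1.3

k = ln2 / t½ = 0.693147 / 47.3 = 0.01465 h⁻¹
e^(−kτ) = e^(−0.01465 × 105) = 0.2148
Accumulation ratio R = 1 / (1 − e^(−kτ)) = 1 / (1 − 0.2148) = 1.274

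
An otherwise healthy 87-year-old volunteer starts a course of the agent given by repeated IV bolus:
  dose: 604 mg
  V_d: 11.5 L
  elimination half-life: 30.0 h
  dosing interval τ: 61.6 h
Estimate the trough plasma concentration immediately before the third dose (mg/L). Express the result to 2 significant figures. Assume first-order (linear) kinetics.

16 mg/L

C₀ per dose = Dose / Vd = 604 / 11.5 = 52.52 mg/L
k = ln2 / t½ = 0.693147 / 30.0 = 0.02310 h⁻¹
Fraction remaining after one interval: r = e^(−kτ) = e^(−0.02310 × 61.6) = 0.2410
Before dose 3, 2 doses have been given (aged 1τ, 2τ).
C_trough = C₀ × (r + r²) = 52.52 × (0.2410 + 0.05808) = 15.71 mg/L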